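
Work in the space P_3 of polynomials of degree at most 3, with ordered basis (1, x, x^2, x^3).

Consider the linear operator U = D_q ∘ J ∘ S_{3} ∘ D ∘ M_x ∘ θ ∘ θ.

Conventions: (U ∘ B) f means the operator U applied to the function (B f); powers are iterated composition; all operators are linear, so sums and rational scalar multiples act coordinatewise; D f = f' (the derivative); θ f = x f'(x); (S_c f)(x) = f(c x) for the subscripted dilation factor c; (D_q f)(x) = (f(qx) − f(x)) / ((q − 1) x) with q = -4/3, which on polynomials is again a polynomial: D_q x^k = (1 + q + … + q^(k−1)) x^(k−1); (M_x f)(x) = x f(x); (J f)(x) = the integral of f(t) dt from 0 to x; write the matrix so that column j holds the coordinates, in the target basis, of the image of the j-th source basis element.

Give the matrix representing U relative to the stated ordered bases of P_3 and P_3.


image of 1: 0
image of x: -x
image of x^2: 52x^2
image of x^3: -225x^3
each image's coordinates form column j of the matrix

the matrix is [[0, 0, 0, 0]; [0, -1, 0, 0]; [0, 0, 52, 0]; [0, 0, 0, -225]] (rows listed top to bottom)


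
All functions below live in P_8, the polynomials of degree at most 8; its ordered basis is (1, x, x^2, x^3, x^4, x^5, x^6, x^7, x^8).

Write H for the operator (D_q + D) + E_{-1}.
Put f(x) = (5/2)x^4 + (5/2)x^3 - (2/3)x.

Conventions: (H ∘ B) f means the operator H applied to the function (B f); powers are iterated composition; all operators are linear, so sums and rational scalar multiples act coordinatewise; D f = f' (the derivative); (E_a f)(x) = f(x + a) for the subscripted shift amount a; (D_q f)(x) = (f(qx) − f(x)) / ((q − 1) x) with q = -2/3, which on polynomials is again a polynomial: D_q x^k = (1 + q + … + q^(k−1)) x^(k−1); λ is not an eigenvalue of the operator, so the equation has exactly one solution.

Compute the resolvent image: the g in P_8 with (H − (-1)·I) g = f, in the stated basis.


write g with unknown coordinates in the stated basis and equate coefficients in (H − (-1)·I) g = f
solving from the highest basis element down gives g = (5/4)x^4 + (205/216)x^3 - (16015/3888)x^2 + (33349/23328)x + 55721/46656
check: H g = (5/4)x^4 + (335/216)x^3 + (16015/3888)x^2 - (48901/23328)x - 55721/46656
so H g − (-1)·g = (5/2)x^4 + (5/2)x^3 - (2/3)x = f ✓

the result is g(x) = (5/4)x^4 + (205/216)x^3 - (16015/3888)x^2 + (33349/23328)x + 55721/46656


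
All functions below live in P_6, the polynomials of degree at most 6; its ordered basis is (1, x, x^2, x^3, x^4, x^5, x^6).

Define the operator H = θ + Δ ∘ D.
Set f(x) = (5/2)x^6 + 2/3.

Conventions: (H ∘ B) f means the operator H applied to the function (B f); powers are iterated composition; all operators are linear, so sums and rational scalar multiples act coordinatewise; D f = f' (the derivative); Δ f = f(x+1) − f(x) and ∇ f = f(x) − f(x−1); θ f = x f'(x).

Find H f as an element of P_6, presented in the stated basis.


the image equals g(x) = 15x^6 + 75x^4 + 150x^3 + 150x^2 + 75x + 15

θ f = 15x^6
D f = 15x^5
Δ D f = 75x^4 + 150x^3 + 150x^2 + 75x + 15
(θ + Δ ∘ D) f = 15x^6 + 75x^4 + 150x^3 + 150x^2 + 75x + 15


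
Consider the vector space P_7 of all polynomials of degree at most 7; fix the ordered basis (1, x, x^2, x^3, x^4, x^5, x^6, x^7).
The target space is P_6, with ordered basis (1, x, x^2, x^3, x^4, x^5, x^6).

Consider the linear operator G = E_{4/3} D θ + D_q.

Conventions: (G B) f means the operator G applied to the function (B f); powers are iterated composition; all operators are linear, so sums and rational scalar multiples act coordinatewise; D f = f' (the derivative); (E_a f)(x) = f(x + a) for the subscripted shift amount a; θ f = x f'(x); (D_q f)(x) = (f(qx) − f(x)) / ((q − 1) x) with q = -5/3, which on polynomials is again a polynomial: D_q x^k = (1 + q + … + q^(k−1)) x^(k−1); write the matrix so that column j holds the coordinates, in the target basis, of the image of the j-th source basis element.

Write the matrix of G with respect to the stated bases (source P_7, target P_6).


image of 1: 0
image of x: 2
image of x^2: (10/3)x + 16/3
image of x^3: (100/9)x^2 + 24x + 16
image of x^4: (364/27)x^3 + 64x^2 + (256/3)x + 1024/27
image of x^5: (2446/81)x^4 + (400/3)x^3 + (800/3)x^2 + (6400/27)x + 6400/81
image of x^6: (6886/243)x^5 + 240x^4 + 640x^3 + (2560/3)x^2 + (5120/9)x + 4096/27
image of x^7: (45760/729)x^6 + 392x^5 + (3920/3)x^4 + (62720/27)x^3 + (62720/27)x^2 + (100352/81)x + 200704/729
each image's coordinates form column j of the matrix

the matrix is [[0, 2, 16/3, 16, 1024/27, 6400/81, 4096/27, 200704/729]; [0, 0, 10/3, 24, 256/3, 6400/27, 5120/9, 100352/81]; [0, 0, 0, 100/9, 64, 800/3, 2560/3, 62720/27]; [0, 0, 0, 0, 364/27, 400/3, 640, 62720/27]; [0, 0, 0, 0, 0, 2446/81, 240, 3920/3]; [0, 0, 0, 0, 0, 0, 6886/243, 392]; [0, 0, 0, 0, 0, 0, 0, 45760/729]] (rows listed top to bottom)


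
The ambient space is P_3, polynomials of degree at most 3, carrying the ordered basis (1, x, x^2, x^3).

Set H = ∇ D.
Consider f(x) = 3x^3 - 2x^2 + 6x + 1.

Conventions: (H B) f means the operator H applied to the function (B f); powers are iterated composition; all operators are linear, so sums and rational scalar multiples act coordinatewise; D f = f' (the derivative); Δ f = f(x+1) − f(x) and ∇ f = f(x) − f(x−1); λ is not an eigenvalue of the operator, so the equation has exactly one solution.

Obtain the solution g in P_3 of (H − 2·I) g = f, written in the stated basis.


write g with unknown coordinates in the stated basis and equate coefficients in (H − 2·I) g = f
solving from the highest basis element down gives g = -(3/2)x^3 + x^2 - (15/2)x + 11/4
check: H g = -9x + 13/2
so H g − 2·g = 3x^3 - 2x^2 + 6x + 1 = f ✓

g(x) = -(3/2)x^3 + x^2 - (15/2)x + 11/4


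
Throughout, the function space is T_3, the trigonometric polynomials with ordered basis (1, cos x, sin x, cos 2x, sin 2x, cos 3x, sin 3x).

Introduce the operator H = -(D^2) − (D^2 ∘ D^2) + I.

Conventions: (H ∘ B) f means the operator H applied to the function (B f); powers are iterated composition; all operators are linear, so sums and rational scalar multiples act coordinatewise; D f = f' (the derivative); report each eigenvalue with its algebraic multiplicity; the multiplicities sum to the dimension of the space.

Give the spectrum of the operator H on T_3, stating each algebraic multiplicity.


λ = -71 (multiplicity 2), λ = -11 (multiplicity 2), λ = 1 (multiplicity 3)

image of 1: 1
image of cos x: cos x
image of sin x: sin x
image of cos 2x: -11cos 2x
image of sin 2x: -11sin 2x
image of cos 3x: -71cos 3x
image of sin 3x: -71sin 3x
the matrix is diagonal; its diagonal is (1, 1, 1, -11, -11, -71, -71)
for a triangular matrix the eigenvalues are the diagonal entries, with algebraic multiplicity their repetition count


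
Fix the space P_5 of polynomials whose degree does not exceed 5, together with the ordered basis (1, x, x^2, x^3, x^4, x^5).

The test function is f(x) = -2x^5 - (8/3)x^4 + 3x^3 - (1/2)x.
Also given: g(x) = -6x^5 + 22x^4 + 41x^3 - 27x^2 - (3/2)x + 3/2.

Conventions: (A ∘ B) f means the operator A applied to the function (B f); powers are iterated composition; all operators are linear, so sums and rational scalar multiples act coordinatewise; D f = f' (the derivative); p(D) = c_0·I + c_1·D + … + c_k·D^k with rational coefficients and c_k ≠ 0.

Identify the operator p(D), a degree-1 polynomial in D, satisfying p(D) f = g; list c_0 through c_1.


D^0 f = -2x^5 - (8/3)x^4 + 3x^3 - (1/2)x
D^1 f = -10x^4 - (32/3)x^3 + 9x^2 - 1/2
matching coefficients of g against c_0 f + c_1 Df + … from the top degree down determines the c_i
solution: c_0 = 3, c_1 = -3

c_0 = 3, c_1 = -3


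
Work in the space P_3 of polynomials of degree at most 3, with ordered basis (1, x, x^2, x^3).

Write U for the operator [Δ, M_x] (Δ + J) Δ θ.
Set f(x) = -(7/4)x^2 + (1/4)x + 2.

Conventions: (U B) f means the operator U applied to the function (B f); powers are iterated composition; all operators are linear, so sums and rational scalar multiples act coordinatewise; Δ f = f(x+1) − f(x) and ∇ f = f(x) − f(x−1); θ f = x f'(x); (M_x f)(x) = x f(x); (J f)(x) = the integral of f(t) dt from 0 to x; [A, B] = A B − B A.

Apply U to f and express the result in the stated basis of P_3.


θ f = -(7/2)x^2 + (1/4)x
Δ θ f = -7x - 13/4
Δ (Δ θ) f = -7
J (Δ θ) f = -(7/2)x^2 - (13/4)x
(Δ + J) (Δ θ) f = -(7/2)x^2 - (13/4)x - 7
M_x (Δ + J) (Δ θ) f = -(7/2)x^3 - (13/4)x^2 - 7x
Δ M_x (Δ + J) (Δ θ) f = -(21/2)x^2 - 17x - 55/4
Δ (Δ + J) (Δ θ) f = -7x - 27/4
M_x Δ (Δ + J) (Δ θ) f = -7x^2 - (27/4)x
[Δ, M_x] (Δ + J) (Δ θ) f = -(7/2)x^2 - (41/4)x - 55/4

the result is g(x) = -(7/2)x^2 - (41/4)x - 55/4


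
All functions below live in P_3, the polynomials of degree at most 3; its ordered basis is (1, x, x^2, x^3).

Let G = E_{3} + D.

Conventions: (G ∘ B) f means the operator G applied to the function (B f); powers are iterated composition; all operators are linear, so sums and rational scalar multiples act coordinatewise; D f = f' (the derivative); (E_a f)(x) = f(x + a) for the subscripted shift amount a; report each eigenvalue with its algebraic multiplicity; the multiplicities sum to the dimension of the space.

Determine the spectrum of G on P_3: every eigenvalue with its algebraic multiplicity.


λ = 1 (multiplicity 4)

image of 1: 1
image of x: x + 4
image of x^2: x^2 + 8x + 9
image of x^3: x^3 + 12x^2 + 27x + 27
the matrix is upper triangular; its diagonal is (1, 1, 1, 1)
for a triangular matrix the eigenvalues are the diagonal entries, with algebraic multiplicity their repetition count


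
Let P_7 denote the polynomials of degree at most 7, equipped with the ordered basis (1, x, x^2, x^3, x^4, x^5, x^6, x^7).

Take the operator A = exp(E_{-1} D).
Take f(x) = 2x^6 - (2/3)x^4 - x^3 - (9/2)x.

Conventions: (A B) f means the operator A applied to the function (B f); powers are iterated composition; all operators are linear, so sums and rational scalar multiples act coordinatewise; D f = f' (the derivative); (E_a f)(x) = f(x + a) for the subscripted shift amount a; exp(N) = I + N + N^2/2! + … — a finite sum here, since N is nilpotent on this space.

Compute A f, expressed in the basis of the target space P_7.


order-1 term: 12x^5 - 60x^4 + (352/3)x^3 - 115x^2 + 58x - 101/6
order-2 term: 30x^4 - 240x^3 + 716x^2 - 947x + 470
order-3 term: 40x^3 - 360x^2 + (3232/3)x - 1073
order-4 term: 30x^2 - 240x + 1438/3
order-5 term: 12x - 60
order-6 term: 2
the series for exp(E_{-1} D) f terminates at order 6
exp(E_{-1} D) f = 2x^6 + 12x^5 - (92/3)x^4 - (251/3)x^3 + 271x^2 - (265/6)x - 397/2

the image equals g(x) = 2x^6 + 12x^5 - (92/3)x^4 - (251/3)x^3 + 271x^2 - (265/6)x - 397/2


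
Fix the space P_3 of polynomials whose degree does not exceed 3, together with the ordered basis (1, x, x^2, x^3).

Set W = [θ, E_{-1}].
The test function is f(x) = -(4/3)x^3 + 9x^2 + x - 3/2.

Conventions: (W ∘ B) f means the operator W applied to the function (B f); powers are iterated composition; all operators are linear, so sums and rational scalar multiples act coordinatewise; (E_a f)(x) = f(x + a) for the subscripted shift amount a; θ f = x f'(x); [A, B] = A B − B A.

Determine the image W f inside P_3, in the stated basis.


g(x) = -4x^2 + 26x - 21

E_{-1} f = -(4/3)x^3 + 13x^2 - 21x + 47/6
θ E_{-1} f = -4x^3 + 26x^2 - 21x
θ f = -4x^3 + 18x^2 + x
E_{-1} θ f = -4x^3 + 30x^2 - 47x + 21
[θ, E_{-1}] f = -4x^2 + 26x - 21


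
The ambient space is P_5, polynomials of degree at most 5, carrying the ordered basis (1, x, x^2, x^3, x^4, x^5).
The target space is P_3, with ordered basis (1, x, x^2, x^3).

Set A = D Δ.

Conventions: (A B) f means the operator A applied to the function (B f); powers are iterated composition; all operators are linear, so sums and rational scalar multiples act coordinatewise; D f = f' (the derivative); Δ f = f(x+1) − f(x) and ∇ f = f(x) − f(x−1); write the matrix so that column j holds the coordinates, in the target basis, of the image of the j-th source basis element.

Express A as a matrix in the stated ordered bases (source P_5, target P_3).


image of 1: 0
image of x: 0
image of x^2: 2
image of x^3: 6x + 3
image of x^4: 12x^2 + 12x + 4
image of x^5: 20x^3 + 30x^2 + 20x + 5
each image's coordinates form column j of the matrix

the matrix is [[0, 0, 2, 3, 4, 5]; [0, 0, 0, 6, 12, 20]; [0, 0, 0, 0, 12, 30]; [0, 0, 0, 0, 0, 20]] (rows listed top to bottom)


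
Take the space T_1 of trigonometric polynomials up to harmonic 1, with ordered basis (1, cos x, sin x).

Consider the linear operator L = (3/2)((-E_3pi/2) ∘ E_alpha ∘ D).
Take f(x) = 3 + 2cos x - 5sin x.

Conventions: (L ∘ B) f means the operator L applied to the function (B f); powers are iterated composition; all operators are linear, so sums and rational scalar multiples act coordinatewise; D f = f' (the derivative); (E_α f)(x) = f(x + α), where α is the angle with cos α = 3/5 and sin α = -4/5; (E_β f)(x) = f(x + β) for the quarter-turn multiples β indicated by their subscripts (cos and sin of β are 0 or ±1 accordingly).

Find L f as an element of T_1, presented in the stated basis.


the image equals g(x) = -(39/5)cos x + (21/10)sin x

D f = -5cos x - 2sin x
E_alpha D f = -(7/5)cos x - (26/5)sin x
E_3pi/2 (E_alpha ∘ D) f = (26/5)cos x - (7/5)sin x
(-E_3pi/2) (E_alpha ∘ D) f = -(26/5)cos x + (7/5)sin x
((3/2)((-E_3pi/2) ∘ E_alpha ∘ D)) f = -(39/5)cos x + (21/10)sin x


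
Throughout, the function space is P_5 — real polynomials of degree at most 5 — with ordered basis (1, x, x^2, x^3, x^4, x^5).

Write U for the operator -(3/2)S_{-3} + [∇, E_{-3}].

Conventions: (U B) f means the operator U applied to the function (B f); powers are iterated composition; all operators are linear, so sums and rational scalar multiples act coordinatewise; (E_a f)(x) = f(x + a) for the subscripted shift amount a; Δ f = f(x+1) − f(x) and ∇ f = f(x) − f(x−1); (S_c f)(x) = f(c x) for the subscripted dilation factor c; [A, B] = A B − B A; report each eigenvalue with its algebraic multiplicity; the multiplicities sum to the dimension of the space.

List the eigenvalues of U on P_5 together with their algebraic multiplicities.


λ = -243/2 (multiplicity 1), λ = -27/2 (multiplicity 1), λ = -3/2 (multiplicity 1), λ = 9/2 (multiplicity 1), λ = 81/2 (multiplicity 1), λ = 729/2 (multiplicity 1)

image of 1: -3/2
image of x: (9/2)x
image of x^2: -(27/2)x^2
image of x^3: (81/2)x^3
image of x^4: -(243/2)x^4
image of x^5: (729/2)x^5
the matrix is upper triangular; its diagonal is (-3/2, 9/2, -27/2, 81/2, -243/2, 729/2)
for a triangular matrix the eigenvalues are the diagonal entries, with algebraic multiplicity their repetition count


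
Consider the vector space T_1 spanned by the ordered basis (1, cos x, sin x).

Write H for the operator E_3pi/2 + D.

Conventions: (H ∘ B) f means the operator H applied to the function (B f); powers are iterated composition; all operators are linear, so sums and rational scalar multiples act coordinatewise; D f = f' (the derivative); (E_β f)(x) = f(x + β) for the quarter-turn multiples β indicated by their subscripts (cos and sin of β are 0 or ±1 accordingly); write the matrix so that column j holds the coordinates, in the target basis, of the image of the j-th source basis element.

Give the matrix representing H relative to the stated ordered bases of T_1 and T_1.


image of 1: 1
image of cos x: 0
image of sin x: 0
each image's coordinates form column j of the matrix

the matrix is [[1, 0, 0]; [0, 0, 0]; [0, 0, 0]] (rows listed top to bottom)


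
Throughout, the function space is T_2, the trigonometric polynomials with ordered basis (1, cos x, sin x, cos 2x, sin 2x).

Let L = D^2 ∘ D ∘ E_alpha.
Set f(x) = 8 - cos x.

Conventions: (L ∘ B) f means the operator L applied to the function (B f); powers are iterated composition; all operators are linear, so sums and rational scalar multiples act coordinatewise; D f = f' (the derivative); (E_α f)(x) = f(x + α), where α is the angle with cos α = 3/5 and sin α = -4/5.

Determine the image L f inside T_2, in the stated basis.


the result is g(x) = (4/5)cos x - (3/5)sin x

E_alpha f = 8 - (3/5)cos x - (4/5)sin x
D E_alpha f = -(4/5)cos x + (3/5)sin x
D (D ∘ E_alpha) f = (3/5)cos x + (4/5)sin x
D D (D ∘ E_alpha) f = (4/5)cos x - (3/5)sin x


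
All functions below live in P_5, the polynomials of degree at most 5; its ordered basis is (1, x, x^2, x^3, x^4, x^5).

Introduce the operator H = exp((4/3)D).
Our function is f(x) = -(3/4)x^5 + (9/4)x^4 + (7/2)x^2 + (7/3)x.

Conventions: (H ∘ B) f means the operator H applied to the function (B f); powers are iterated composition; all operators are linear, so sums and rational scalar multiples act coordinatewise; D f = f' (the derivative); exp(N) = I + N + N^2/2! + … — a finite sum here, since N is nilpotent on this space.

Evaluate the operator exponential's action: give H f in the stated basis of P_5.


the result is g(x) = -(3/4)x^5 - (11/4)x^4 - (4/3)x^3 + (175/18)x^2 + (571/27)x + 1076/81

order-1 term: -5x^4 + 12x^3 + (28/3)x + 28/9
order-2 term: -(40/3)x^3 + 24x^2 + 56/9
order-3 term: -(160/9)x^2 + (64/3)x
order-4 term: -(320/27)x + 64/9
order-5 term: -256/81
the series for exp((4/3)D) f terminates at order 5
exp((4/3)D) f = -(3/4)x^5 - (11/4)x^4 - (4/3)x^3 + (175/18)x^2 + (571/27)x + 1076/81


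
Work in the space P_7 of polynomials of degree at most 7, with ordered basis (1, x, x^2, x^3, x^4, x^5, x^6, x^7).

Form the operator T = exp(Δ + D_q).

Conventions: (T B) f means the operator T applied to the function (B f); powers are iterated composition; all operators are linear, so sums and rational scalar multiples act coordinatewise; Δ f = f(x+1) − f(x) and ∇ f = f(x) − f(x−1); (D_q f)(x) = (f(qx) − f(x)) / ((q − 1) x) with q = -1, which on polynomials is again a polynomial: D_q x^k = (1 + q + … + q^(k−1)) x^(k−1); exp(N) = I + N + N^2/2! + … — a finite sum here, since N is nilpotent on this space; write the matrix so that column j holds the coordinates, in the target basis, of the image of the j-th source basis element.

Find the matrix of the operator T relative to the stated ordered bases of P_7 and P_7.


the matrix is [[1, 2, 3, 26/3, 70/3, 431/5, 4696/15, 29495/21]; [0, 1, 2, 7, 64/3, 262/3, 5134/15, 4934/3]; [0, 0, 1, 4, 14, 64, 270, 6907/5]; [0, 0, 0, 1, 4, 22, 104, 582]; [0, 0, 0, 0, 1, 6, 33, 206]; [0, 0, 0, 0, 0, 1, 6, 45]; [0, 0, 0, 0, 0, 0, 1, 8]; [0, 0, 0, 0, 0, 0, 0, 1]] (rows listed top to bottom)

image of 1: 1
image of x: x + 2
image of x^2: x^2 + 2x + 3
image of x^3: x^3 + 4x^2 + 7x + 26/3
image of x^4: x^4 + 4x^3 + 14x^2 + (64/3)x + 70/3
image of x^5: x^5 + 6x^4 + 22x^3 + 64x^2 + (262/3)x + 431/5
image of x^6: x^6 + 6x^5 + 33x^4 + 104x^3 + 270x^2 + (5134/15)x + 4696/15
image of x^7: x^7 + 8x^6 + 45x^5 + 206x^4 + 582x^3 + (6907/5)x^2 + (4934/3)x + 29495/21
each image's coordinates form column j of the matrix


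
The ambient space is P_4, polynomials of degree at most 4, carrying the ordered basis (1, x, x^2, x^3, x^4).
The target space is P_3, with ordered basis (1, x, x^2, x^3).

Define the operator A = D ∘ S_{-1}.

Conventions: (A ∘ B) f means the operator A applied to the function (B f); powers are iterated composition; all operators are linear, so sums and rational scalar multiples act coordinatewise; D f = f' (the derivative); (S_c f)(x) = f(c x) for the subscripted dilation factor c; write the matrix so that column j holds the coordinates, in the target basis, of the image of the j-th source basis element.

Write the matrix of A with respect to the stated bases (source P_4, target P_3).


the matrix is [[0, -1, 0, 0, 0]; [0, 0, 2, 0, 0]; [0, 0, 0, -3, 0]; [0, 0, 0, 0, 4]] (rows listed top to bottom)

image of 1: 0
image of x: -1
image of x^2: 2x
image of x^3: -3x^2
image of x^4: 4x^3
each image's coordinates form column j of the matrix


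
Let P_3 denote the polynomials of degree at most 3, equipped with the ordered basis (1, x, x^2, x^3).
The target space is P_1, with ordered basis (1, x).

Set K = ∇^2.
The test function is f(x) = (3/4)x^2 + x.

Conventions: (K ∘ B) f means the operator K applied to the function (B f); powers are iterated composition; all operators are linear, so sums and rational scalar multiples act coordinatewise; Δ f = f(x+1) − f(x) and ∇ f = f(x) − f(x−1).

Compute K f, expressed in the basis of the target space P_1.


the image equals g(x) = 3/2

∇ f = (3/2)x + 1/4
∇ ∇ f = 3/2


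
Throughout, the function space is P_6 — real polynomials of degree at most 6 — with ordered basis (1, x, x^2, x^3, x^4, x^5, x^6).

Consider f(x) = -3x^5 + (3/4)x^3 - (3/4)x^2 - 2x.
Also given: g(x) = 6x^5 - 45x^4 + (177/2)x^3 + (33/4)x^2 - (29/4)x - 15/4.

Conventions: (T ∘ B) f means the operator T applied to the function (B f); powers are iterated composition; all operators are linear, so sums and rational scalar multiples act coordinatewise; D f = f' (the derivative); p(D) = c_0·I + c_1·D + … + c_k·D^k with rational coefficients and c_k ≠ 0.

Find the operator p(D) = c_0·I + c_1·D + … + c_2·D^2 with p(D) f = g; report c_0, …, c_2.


c_0 = -2, c_1 = 3, c_2 = -3/2

D^0 f = -3x^5 + (3/4)x^3 - (3/4)x^2 - 2x
D^1 f = -15x^4 + (9/4)x^2 - (3/2)x - 2
D^2 f = -60x^3 + (9/2)x - 3/2
matching coefficients of g against c_0 f + c_1 Df + … from the top degree down determines the c_i
solution: c_0 = -2, c_1 = 3, c_2 = -3/2


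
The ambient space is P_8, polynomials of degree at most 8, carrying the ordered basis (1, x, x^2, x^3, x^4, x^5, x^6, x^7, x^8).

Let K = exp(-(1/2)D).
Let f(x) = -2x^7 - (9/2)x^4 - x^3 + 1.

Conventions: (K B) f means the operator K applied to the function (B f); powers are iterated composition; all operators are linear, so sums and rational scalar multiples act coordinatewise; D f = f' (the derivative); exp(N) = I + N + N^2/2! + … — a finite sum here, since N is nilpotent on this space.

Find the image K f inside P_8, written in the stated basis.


order-1 term: 7x^6 + 9x^3 + (3/2)x^2
order-2 term: -(21/2)x^5 - (27/4)x^2 - (3/4)x
order-3 term: (35/4)x^4 + (9/4)x + 1/8
order-4 term: -(35/8)x^3 - 9/32
order-5 term: (21/16)x^2
order-6 term: -(7/32)x
order-7 term: 1/64
the series for exp(-(1/2)D) f terminates at order 7
exp(-(1/2)D) f = -2x^7 + 7x^6 - (21/2)x^5 + (17/4)x^4 + (29/8)x^3 - (63/16)x^2 + (41/32)x + 55/64

g(x) = -2x^7 + 7x^6 - (21/2)x^5 + (17/4)x^4 + (29/8)x^3 - (63/16)x^2 + (41/32)x + 55/64


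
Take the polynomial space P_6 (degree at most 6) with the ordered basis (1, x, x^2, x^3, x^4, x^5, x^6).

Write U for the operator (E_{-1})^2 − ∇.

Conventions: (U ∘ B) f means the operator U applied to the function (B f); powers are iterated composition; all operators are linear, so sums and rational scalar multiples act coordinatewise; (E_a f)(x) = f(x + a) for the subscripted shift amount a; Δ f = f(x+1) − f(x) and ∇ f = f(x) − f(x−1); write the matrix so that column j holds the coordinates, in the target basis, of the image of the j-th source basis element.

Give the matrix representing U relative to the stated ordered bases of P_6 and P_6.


the matrix is [[1, -3, 5, -9, 17, -33, 65]; [0, 1, -6, 15, -36, 85, -198]; [0, 0, 1, -9, 30, -90, 255]; [0, 0, 0, 1, -12, 50, -180]; [0, 0, 0, 0, 1, -15, 75]; [0, 0, 0, 0, 0, 1, -18]; [0, 0, 0, 0, 0, 0, 1]] (rows listed top to bottom)

image of 1: 1
image of x: x - 3
image of x^2: x^2 - 6x + 5
image of x^3: x^3 - 9x^2 + 15x - 9
image of x^4: x^4 - 12x^3 + 30x^2 - 36x + 17
image of x^5: x^5 - 15x^4 + 50x^3 - 90x^2 + 85x - 33
image of x^6: x^6 - 18x^5 + 75x^4 - 180x^3 + 255x^2 - 198x + 65
each image's coordinates form column j of the matrix


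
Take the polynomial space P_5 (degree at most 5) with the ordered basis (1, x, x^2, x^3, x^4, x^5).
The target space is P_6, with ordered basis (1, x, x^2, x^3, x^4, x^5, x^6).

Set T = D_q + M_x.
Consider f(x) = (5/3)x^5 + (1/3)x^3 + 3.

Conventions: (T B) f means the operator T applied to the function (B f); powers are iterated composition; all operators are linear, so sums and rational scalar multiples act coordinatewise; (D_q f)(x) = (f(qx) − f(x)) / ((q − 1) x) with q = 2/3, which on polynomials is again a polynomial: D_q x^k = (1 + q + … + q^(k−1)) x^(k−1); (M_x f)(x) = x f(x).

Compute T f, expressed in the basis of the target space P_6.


D_q f = (1055/243)x^4 + (19/27)x^2
M_x f = (5/3)x^6 + (1/3)x^4 + 3x
(D_q + M_x) f = (5/3)x^6 + (1136/243)x^4 + (19/27)x^2 + 3x

the result is g(x) = (5/3)x^6 + (1136/243)x^4 + (19/27)x^2 + 3x


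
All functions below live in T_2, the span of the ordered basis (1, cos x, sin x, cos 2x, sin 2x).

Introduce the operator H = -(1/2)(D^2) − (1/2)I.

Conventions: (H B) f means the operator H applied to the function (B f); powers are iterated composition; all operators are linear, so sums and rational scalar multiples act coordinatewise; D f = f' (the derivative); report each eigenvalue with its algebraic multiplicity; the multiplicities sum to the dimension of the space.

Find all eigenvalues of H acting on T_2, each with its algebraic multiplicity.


λ = -1/2 (multiplicity 1), λ = 0 (multiplicity 2), λ = 3/2 (multiplicity 2)

image of 1: -1/2
image of cos x: 0
image of sin x: 0
image of cos 2x: (3/2)cos 2x
image of sin 2x: (3/2)sin 2x
the matrix is diagonal; its diagonal is (-1/2, 0, 0, 3/2, 3/2)
for a triangular matrix the eigenvalues are the diagonal entries, with algebraic multiplicity their repetition count


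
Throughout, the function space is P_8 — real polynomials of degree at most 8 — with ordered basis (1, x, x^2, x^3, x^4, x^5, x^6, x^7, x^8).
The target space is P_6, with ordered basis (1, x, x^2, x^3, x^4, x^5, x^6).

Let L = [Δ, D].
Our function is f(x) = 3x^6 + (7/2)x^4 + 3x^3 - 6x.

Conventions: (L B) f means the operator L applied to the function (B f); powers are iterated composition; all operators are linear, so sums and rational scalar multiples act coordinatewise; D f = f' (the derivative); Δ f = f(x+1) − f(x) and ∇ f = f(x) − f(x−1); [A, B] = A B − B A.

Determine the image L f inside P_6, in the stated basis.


g(x) = 0

D f = 18x^5 + 14x^3 + 9x^2 - 6
Δ D f = 90x^4 + 180x^3 + 222x^2 + 150x + 41
Δ f = 18x^5 + 45x^4 + 74x^3 + 75x^2 + 41x + 7/2
D Δ f = 90x^4 + 180x^3 + 222x^2 + 150x + 41
[Δ, D] f = 0


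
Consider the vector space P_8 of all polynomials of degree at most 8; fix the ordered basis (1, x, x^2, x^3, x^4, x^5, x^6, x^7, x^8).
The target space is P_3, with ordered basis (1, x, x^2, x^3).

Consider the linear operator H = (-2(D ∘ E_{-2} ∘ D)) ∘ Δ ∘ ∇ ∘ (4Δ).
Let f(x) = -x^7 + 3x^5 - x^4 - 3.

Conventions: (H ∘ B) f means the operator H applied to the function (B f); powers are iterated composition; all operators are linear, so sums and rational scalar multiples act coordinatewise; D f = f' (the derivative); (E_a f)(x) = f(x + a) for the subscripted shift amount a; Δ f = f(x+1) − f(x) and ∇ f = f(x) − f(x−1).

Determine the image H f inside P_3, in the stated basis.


Δ f = -7x^6 - 21x^5 - 20x^4 - 9x^3 + 3x^2 + 4x + 1
(4Δ) f = -28x^6 - 84x^5 - 80x^4 - 36x^3 + 12x^2 + 16x + 4
∇ (4Δ) f = -168x^5 - 40x^3 - 48x^2 + 64x - 8
Δ ∇ (4Δ) f = -840x^4 - 1680x^3 - 1800x^2 - 1056x - 192
D (Δ ∘ ∇ ∘ (4Δ)) f = -3360x^3 - 5040x^2 - 3600x - 1056
E_{-2} D (Δ ∘ ∇ ∘ (4Δ)) f = -3360x^3 + 15120x^2 - 23760x + 12864
D E_{-2} D (Δ ∘ ∇ ∘ (4Δ)) f = -10080x^2 + 30240x - 23760
(-2(D ∘ E_{-2} ∘ D)) (Δ ∘ ∇ ∘ (4Δ)) f = 20160x^2 - 60480x + 47520

g(x) = 20160x^2 - 60480x + 47520


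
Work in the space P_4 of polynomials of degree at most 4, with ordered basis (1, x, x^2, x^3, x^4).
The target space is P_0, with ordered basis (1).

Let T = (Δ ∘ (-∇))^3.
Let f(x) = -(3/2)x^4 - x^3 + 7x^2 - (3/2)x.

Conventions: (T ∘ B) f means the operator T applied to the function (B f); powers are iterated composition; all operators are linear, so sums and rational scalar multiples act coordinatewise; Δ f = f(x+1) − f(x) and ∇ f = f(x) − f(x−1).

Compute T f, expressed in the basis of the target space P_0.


∇ f = -6x^3 + 6x^2 + 11x - 8
(-∇) f = 6x^3 - 6x^2 - 11x + 8
Δ (-∇) f = 18x^2 + 6x - 11
∇ (Δ ∘ (-∇)) f = 36x - 12
(-∇) (Δ ∘ (-∇)) f = -36x + 12
Δ (-∇) (Δ ∘ (-∇)) f = -36
∇ (Δ ∘ (-∇)) (Δ ∘ (-∇)) f = 0
(-∇) (Δ ∘ (-∇)) (Δ ∘ (-∇)) f = 0
Δ (-∇) (Δ ∘ (-∇)) (Δ ∘ (-∇)) f = 0

the result is g(x) = 0


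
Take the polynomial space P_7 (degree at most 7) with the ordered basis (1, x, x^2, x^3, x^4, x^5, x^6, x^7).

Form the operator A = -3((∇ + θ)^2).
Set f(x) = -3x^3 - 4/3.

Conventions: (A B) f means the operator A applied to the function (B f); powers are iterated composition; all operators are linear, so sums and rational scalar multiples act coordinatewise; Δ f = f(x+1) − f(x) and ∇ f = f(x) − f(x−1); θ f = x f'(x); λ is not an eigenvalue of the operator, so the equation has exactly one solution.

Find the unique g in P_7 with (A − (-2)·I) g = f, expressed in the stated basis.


write g with unknown coordinates in the stated basis and equate coefficients in (A − (-2)·I) g = f
solving from the highest basis element down gives g = (3/25)x^3 - (27/50)x^2 + (297/25)x + 1246/75
check: A g = -(81/25)x^3 + (27/25)x^2 - (594/25)x - 864/25
so A g − (-2)·g = -3x^3 - 4/3 = f ✓

the result is g(x) = (3/25)x^3 - (27/50)x^2 + (297/25)x + 1246/75


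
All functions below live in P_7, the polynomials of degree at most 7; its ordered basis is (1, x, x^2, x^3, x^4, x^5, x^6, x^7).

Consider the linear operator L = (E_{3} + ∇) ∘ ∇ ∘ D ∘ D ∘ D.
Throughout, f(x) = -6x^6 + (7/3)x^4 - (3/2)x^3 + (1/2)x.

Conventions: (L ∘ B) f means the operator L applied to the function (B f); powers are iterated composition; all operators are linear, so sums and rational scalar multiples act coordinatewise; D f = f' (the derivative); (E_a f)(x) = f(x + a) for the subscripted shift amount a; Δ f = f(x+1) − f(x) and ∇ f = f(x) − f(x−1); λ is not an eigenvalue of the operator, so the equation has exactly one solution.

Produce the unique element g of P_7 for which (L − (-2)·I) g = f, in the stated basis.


write g with unknown coordinates in the stated basis and equate coefficients in (L − (-2)·I) g = f
solving from the highest basis element down gives g = -3x^6 + (7/6)x^4 - (3/4)x^3 + 540x^2 + (15121/4)x + 2326
check: L g = -1080x^2 - 7560x - 4652
so L g − (-2)·g = -6x^6 + (7/3)x^4 - (3/2)x^3 + (1/2)x = f ✓

g(x) = -3x^6 + (7/6)x^4 - (3/4)x^3 + 540x^2 + (15121/4)x + 2326


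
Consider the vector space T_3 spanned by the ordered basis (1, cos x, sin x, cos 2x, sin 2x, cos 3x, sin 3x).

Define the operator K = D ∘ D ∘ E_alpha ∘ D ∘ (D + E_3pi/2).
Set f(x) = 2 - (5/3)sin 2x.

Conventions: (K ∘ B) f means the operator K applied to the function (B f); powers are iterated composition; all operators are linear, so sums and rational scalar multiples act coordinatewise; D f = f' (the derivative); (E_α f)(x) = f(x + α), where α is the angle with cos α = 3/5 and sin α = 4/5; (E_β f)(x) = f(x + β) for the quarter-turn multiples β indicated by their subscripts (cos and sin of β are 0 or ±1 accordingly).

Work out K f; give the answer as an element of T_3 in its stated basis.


D f = -(10/3)cos 2x
E_3pi/2 f = 2 + (5/3)sin 2x
(D + E_3pi/2) f = 2 - (10/3)cos 2x + (5/3)sin 2x
D (D + E_3pi/2) f = (10/3)cos 2x + (20/3)sin 2x
E_alpha D (D + E_3pi/2) f = (82/15)cos 2x - (76/15)sin 2x
D E_alpha D (D + E_3pi/2) f = -(152/15)cos 2x - (164/15)sin 2x
D (D ∘ E_alpha ∘ D) (D + E_3pi/2) f = -(328/15)cos 2x + (304/15)sin 2x

the image equals g(x) = -(328/15)cos 2x + (304/15)sin 2x


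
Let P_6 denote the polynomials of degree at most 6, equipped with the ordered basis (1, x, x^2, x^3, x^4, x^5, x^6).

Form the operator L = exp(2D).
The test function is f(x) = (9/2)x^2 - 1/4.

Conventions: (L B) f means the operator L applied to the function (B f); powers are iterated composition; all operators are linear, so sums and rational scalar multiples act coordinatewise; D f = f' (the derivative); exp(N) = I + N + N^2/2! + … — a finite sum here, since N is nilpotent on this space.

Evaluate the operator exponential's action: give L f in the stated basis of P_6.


order-1 term: 18x
order-2 term: 18
the series for exp(2D) f terminates at order 2
exp(2D) f = (9/2)x^2 + 18x + 71/4

the result is g(x) = (9/2)x^2 + 18x + 71/4


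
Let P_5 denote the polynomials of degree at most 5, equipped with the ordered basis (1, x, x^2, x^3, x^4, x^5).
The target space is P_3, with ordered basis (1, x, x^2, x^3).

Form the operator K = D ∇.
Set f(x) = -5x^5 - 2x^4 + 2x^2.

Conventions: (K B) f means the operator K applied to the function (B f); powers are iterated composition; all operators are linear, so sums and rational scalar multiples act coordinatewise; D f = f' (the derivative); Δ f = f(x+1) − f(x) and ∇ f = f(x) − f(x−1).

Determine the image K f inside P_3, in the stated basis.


∇ f = -25x^4 + 42x^3 - 38x^2 + 21x - 5
D ∇ f = -100x^3 + 126x^2 - 76x + 21

g(x) = -100x^3 + 126x^2 - 76x + 21


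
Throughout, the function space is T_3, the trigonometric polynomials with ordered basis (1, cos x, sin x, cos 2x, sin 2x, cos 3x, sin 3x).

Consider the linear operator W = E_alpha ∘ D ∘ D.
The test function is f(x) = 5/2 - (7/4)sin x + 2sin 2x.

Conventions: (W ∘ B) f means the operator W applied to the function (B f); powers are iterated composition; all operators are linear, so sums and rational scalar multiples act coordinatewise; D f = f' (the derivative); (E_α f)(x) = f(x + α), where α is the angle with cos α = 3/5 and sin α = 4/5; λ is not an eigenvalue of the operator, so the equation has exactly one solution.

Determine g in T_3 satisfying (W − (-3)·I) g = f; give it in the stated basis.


write g with unknown coordinates in the stated basis and equate coefficients in (W − (-3)·I) g = f
solving from the highest basis element down gives g = 5/6 - (7/32)cos x - (21/32)sin x + (192/793)cos 2x + (206/793)sin 2x
check: W g = (21/32)cos x + (7/32)sin x - (576/793)cos 2x + (968/793)sin 2x
so W g − (-3)·g = 5/2 - (7/4)sin x + 2sin 2x = f ✓

g(x) = 5/6 - (7/32)cos x - (21/32)sin x + (192/793)cos 2x + (206/793)sin 2x


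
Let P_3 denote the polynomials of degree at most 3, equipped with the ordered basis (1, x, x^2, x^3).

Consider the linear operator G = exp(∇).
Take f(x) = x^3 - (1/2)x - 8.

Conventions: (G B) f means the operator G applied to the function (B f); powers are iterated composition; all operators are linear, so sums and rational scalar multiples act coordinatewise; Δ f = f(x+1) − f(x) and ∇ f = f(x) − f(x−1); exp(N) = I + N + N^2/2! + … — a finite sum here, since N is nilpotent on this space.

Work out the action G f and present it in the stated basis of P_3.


order-1 term: 3x^2 - 3x + 1/2
order-2 term: 3x - 3
order-3 term: 1
the series for exp(∇) f terminates at order 3
exp(∇) f = x^3 + 3x^2 - (1/2)x - 19/2

g(x) = x^3 + 3x^2 - (1/2)x - 19/2


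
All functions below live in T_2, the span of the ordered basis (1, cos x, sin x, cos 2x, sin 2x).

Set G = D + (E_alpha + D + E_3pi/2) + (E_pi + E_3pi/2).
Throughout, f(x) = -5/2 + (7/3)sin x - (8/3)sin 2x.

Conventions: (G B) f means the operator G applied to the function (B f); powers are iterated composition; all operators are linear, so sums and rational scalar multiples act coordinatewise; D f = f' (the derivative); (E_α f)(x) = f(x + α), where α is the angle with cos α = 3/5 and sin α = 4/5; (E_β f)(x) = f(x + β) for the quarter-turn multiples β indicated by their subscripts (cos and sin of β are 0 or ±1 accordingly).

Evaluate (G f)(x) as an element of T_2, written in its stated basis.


D f = (7/3)cos x - (16/3)cos 2x
E_alpha f = -5/2 + (28/15)cos x + (7/5)sin x - (64/25)cos 2x + (56/75)sin 2x
D f = (7/3)cos x - (16/3)cos 2x
E_3pi/2 f = -5/2 - (7/3)cos x + (8/3)sin 2x
(E_alpha + D + E_3pi/2) f = -5 + (28/15)cos x + (7/5)sin x - (592/75)cos 2x + (256/75)sin 2x
E_pi f = -5/2 - (7/3)sin x - (8/3)sin 2x
E_3pi/2 f = -5/2 - (7/3)cos x + (8/3)sin 2x
(E_pi + E_3pi/2) f = -5 - (7/3)cos x - (7/3)sin x
(D + (E_alpha + D + E_3pi/2) + (E_pi + E_3pi/2)) f = -10 + (28/15)cos x - (14/15)sin x - (992/75)cos 2x + (256/75)sin 2x

the result is g(x) = -10 + (28/15)cos x - (14/15)sin x - (992/75)cos 2x + (256/75)sin 2x


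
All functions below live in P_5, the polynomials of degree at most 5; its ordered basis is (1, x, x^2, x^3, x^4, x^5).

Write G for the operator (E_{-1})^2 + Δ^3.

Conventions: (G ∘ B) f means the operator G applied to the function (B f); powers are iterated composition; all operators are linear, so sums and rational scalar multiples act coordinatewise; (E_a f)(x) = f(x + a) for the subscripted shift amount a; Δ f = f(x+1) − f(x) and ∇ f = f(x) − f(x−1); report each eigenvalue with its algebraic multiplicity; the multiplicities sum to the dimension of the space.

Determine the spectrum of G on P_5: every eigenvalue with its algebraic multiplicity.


image of 1: 1
image of x: x - 2
image of x^2: x^2 - 4x + 4
image of x^3: x^3 - 6x^2 + 12x - 2
image of x^4: x^4 - 8x^3 + 24x^2 - 8x + 52
image of x^5: x^5 - 10x^4 + 40x^3 - 20x^2 + 260x + 118
the matrix is upper triangular; its diagonal is (1, 1, 1, 1, 1, 1)
for a triangular matrix the eigenvalues are the diagonal entries, with algebraic multiplicity their repetition count

λ = 1 (multiplicity 6)


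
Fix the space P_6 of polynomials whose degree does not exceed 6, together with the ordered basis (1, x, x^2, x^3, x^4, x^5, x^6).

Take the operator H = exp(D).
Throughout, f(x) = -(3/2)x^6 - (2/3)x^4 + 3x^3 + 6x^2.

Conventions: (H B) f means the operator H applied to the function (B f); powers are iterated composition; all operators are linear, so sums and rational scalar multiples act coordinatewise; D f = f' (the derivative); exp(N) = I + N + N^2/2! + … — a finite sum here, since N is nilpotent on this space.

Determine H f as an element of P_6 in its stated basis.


the result is g(x) = -(3/2)x^6 - 9x^5 - (139/6)x^4 - (89/3)x^3 - (23/2)x^2 + (28/3)x + 41/6

order-1 term: -9x^5 - (8/3)x^3 + 9x^2 + 12x
order-2 term: -(45/2)x^4 - 4x^2 + 9x + 6
order-3 term: -30x^3 - (8/3)x + 3
order-4 term: -(45/2)x^2 - 2/3
order-5 term: -9x
order-6 term: -3/2
the series for exp(D) f terminates at order 6
exp(D) f = -(3/2)x^6 - 9x^5 - (139/6)x^4 - (89/3)x^3 - (23/2)x^2 + (28/3)x + 41/6


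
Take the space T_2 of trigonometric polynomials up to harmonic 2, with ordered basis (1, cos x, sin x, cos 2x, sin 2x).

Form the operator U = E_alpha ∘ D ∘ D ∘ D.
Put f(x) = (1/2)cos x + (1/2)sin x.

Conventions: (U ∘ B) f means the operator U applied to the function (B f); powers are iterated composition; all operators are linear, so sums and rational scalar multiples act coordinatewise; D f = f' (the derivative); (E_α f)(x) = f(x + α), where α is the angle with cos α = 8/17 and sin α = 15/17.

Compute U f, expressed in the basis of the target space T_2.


D f = (1/2)cos x - (1/2)sin x
D D f = -(1/2)cos x - (1/2)sin x
D D D f = -(1/2)cos x + (1/2)sin x
E_alpha D D D f = (7/34)cos x + (23/34)sin x

the result is g(x) = (7/34)cos x + (23/34)sin x


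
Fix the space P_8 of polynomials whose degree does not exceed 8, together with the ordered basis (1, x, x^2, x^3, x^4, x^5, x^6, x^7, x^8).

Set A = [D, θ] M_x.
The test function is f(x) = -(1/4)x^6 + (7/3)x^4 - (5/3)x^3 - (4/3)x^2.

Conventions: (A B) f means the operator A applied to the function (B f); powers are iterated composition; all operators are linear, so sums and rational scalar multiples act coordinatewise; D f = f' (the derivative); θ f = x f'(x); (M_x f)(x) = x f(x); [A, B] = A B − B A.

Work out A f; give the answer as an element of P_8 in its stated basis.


M_x f = -(1/4)x^7 + (7/3)x^5 - (5/3)x^4 - (4/3)x^3
θ M_x f = -(7/4)x^7 + (35/3)x^5 - (20/3)x^4 - 4x^3
D θ M_x f = -(49/4)x^6 + (175/3)x^4 - (80/3)x^3 - 12x^2
D M_x f = -(7/4)x^6 + (35/3)x^4 - (20/3)x^3 - 4x^2
θ D M_x f = -(21/2)x^6 + (140/3)x^4 - 20x^3 - 8x^2
[D, θ] M_x f = -(7/4)x^6 + (35/3)x^4 - (20/3)x^3 - 4x^2

the result is g(x) = -(7/4)x^6 + (35/3)x^4 - (20/3)x^3 - 4x^2
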